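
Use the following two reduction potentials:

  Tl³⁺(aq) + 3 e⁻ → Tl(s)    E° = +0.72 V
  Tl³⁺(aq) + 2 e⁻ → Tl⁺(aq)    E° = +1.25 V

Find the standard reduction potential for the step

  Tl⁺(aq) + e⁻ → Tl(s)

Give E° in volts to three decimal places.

-0.340 V

Sequential free energies add, so n₃E°₃ = n₁E°₁ + n₂E°₂.
With n₃ = 3, and the known step contributing 2×(+1.25) V, the unknown satisfies 1·E° = 3×(+0.72) − 2×(+1.25) = -0.340.
E° = -0.340 / 1 = -0.340 V.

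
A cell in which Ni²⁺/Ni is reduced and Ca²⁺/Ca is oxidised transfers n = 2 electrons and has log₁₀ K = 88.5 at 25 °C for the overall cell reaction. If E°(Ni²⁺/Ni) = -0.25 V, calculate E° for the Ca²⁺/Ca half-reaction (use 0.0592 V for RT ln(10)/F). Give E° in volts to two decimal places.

E°cell = (0.0592/n)·log K = (0.0592/2)(88.5) = +2.620 V.
Since Ni²⁺/Ni is the cathode and Ca²⁺/Ca the anode, E°cell = E°(Ni²⁺/Ni) − E°(Ca²⁺/Ca).
So E°(Ca²⁺/Ca) = E°(Ni²⁺/Ni) − E°cell = (-0.25) − (+2.620) = -2.87 V.

-2.87 V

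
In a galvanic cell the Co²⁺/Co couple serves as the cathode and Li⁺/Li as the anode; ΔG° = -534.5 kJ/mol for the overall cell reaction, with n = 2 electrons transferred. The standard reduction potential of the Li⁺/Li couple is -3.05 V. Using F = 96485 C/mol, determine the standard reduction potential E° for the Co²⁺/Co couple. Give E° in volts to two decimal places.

E°cell = −ΔG°/(nF) = −(-534.5×10³)/((2)(96485)) = +2.770 V.
Since Co²⁺/Co is the cathode and Li⁺/Li the anode, E°cell = E°(Co²⁺/Co) − E°(Li⁺/Li).
So E°(Co²⁺/Co) = E°cell + E°(Li⁺/Li) = +2.770 + (-3.05) = -0.28 V.

-0.28 V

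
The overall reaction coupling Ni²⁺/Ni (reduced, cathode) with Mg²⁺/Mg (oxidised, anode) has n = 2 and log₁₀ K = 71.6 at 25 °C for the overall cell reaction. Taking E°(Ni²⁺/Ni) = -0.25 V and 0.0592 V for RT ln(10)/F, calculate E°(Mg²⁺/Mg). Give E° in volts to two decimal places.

E°cell = (0.0592/n)·log K = (0.0592/2)(71.6) = +2.119 V.
Since Ni²⁺/Ni is the cathode and Mg²⁺/Mg the anode, E°cell = E°(Ni²⁺/Ni) − E°(Mg²⁺/Mg).
So E°(Mg²⁺/Mg) = E°(Ni²⁺/Ni) − E°cell = (-0.25) − (+2.119) = -2.37 V.

-2.37 V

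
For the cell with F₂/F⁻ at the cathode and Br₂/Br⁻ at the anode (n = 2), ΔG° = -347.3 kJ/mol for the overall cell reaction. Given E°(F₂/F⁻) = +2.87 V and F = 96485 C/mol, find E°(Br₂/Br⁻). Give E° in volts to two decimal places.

+1.07 V

E°cell = −ΔG°/(nF) = −(-347.3×10³)/((2)(96485)) = +1.800 V.
Since F₂/F⁻ is the cathode and Br₂/Br⁻ the anode, E°cell = E°(F₂/F⁻) − E°(Br₂/Br⁻).
So E°(Br₂/Br⁻) = E°(F₂/F⁻) − E°cell = (+2.87) − (+1.800) = +1.07 V.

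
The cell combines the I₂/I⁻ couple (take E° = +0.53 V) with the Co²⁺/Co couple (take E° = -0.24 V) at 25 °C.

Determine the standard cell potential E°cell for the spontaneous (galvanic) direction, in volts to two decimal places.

The I₂/I⁻ couple has the higher reduction potential, so it is the cathode; Co²⁺/Co is oxidised at the anode.
E°cell = E°(cathode) − E°(anode) = (+0.53) − (-0.24) = +0.77 V.

+0.77 V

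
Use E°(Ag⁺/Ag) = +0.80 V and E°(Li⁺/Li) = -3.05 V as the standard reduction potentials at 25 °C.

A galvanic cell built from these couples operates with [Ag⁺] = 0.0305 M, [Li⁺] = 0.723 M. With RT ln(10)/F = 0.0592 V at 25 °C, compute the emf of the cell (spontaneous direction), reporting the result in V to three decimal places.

+3.769 V

Ag⁺/Ag is the cathode (higher E°), Li⁺/Li the anode: E°cell = +0.80 − (-3.05) = +3.85 V, n = 1.
Overall: Ag⁺(aq) + Li(s) → Ag(s) + Li⁺(aq)
Q = [Li⁺] / ([Ag⁺]); log Q = 1.375.
E = E° − (0.0592/n) log Q = +3.85 − (0.0592/1)(1.375) = +3.769 V.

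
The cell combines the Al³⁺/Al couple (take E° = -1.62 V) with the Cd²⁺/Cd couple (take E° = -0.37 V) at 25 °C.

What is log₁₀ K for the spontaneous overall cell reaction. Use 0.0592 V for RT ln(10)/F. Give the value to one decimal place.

126.7

Cathode: Cd²⁺/Cd; anode: Al³⁺/Al. E°cell = +1.25 V, n = 6.
log K = nE°cell / 0.0592 = (6)(+1.25) / 0.0592 = 126.7.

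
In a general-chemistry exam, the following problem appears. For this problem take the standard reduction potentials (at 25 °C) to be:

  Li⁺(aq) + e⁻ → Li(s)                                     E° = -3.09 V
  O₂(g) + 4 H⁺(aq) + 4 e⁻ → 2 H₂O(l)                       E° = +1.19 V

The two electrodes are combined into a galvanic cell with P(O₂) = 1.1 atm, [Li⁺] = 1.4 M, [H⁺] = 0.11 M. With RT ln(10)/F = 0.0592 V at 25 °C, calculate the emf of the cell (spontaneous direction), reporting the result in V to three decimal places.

+4.215 V

O₂/H₂O is the cathode (higher E°), Li⁺/Li the anode: E°cell = +1.19 − (-3.09) = +4.28 V, n = 4.
Overall: O₂(g) + 4 H⁺(aq) + 4 Li(s) → 2 H₂O(l) + 4 Li⁺(aq)
Q = [Li⁺]^4 / (P(O₂)·[H⁺]^4); log Q = 4.378.
E = E° − (0.0592/n) log Q = +4.28 − (0.0592/4)(4.378) = +4.215 V.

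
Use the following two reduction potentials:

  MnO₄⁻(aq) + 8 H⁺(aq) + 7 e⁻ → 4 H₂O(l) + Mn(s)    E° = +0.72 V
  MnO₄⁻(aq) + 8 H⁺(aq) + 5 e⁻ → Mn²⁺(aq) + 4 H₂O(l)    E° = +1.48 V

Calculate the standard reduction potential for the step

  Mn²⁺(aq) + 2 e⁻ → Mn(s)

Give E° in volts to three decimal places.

Sequential free energies add, so n₃E°₃ = n₁E°₁ + n₂E°₂.
With n₃ = 7, and the known step contributing 5×(+1.48) V, the unknown satisfies 2·E° = 7×(+0.72) − 5×(+1.48) = -2.360.
E° = -2.360 / 2 = -1.180 V.

-1.180 V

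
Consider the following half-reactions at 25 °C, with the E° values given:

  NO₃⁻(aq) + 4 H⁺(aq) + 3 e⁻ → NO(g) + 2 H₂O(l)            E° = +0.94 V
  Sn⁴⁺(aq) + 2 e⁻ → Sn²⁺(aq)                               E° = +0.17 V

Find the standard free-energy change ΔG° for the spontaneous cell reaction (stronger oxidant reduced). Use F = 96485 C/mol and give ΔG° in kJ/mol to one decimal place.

-445.8 kJ/mol

NO₃⁻/NO (E° = +0.94 V) is the cathode; Sn⁴⁺/Sn²⁺ (E° = +0.17 V) is the anode, so E°cell = +0.77 V.
Balancing electrons gives n = 6 (lcm of 3 and 2).
ΔG° = −nFE° = −(6)(96485)(+0.77) = -445,761 J = -445.8 kJ/mol.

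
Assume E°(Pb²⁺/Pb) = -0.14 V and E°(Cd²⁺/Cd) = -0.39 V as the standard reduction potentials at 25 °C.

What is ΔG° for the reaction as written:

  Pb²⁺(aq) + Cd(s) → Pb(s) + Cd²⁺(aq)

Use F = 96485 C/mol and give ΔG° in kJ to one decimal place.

-48.2 kJ

As written, Pb²⁺/Pb is reduced (cathode) and Cd²⁺/Cd is oxidised (anode), so E°cell = (-0.14) − (-0.39) = +0.25 V.
Balancing electrons gives n = 2.
ΔG° = −nFE° = −(2)(96485)(+0.25) = -48,242 J = -48.2 kJ.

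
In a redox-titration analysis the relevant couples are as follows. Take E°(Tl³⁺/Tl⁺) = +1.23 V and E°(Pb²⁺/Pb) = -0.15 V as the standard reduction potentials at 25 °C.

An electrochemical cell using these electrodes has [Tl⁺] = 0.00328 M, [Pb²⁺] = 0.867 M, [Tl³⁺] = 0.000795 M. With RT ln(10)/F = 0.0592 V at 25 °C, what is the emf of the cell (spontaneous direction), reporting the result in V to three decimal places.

Tl³⁺/Tl⁺ is the cathode (higher E°), Pb²⁺/Pb the anode: E°cell = +1.23 − (-0.15) = +1.38 V, n = 2.
Overall: Tl³⁺(aq) + Pb(s) → Tl⁺(aq) + Pb²⁺(aq)
Q = [Tl⁺]·[Pb²⁺] / ([Tl³⁺]); log Q = 0.554.
E = E° − (0.0592/n) log Q = +1.38 − (0.0592/2)(0.554) = +1.364 V.

+1.364 V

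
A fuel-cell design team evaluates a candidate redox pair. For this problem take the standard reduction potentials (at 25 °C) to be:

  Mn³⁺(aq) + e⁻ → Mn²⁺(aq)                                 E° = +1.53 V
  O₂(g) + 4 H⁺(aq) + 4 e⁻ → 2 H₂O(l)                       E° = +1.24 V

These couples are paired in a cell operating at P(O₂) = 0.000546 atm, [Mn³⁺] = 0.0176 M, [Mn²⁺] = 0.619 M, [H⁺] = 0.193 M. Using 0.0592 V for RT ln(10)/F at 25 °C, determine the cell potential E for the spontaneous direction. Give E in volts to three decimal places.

Mn³⁺/Mn²⁺ is the cathode (higher E°), O₂/H₂O the anode: E°cell = +1.53 − (+1.24) = +0.29 V, n = 4.
Overall: 4 Mn³⁺(aq) + 2 H₂O(l) → 4 Mn²⁺(aq) + O₂(g) + 4 H⁺(aq)
Q = [Mn²⁺]^4·P(O₂)·[H⁺]^4 / ([Mn³⁺]^4); log Q = 0.064.
E = E° − (0.0592/n) log Q = +0.29 − (0.0592/4)(0.064) = +0.289 V.

+0.289 V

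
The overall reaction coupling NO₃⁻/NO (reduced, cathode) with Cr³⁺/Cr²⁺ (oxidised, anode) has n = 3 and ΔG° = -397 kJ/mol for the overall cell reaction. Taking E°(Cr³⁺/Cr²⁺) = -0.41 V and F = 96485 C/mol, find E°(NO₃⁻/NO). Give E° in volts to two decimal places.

+0.96 V

E°cell = −ΔG°/(nF) = −(-397×10³)/((3)(96485)) = +1.372 V.
Since NO₃⁻/NO is the cathode and Cr³⁺/Cr²⁺ the anode, E°cell = E°(NO₃⁻/NO) − E°(Cr³⁺/Cr²⁺).
So E°(NO₃⁻/NO) = E°cell + E°(Cr³⁺/Cr²⁺) = +1.372 + (-0.41) = +0.96 V.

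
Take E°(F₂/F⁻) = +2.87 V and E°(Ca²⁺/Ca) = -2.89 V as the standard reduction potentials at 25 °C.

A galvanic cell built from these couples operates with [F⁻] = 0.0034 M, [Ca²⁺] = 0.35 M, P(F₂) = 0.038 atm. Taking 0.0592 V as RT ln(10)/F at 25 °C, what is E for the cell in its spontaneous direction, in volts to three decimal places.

+5.878 V

F₂/F⁻ is the cathode (higher E°), Ca²⁺/Ca the anode: E°cell = +2.87 − (-2.89) = +5.76 V, n = 2.
Overall: F₂(g) + Ca(s) → 2 F⁻(aq) + Ca²⁺(aq)
Q = [F⁻]^2·[Ca²⁺] / (P(F₂)); log Q = -3.973.
E = E° − (0.0592/n) log Q = +5.76 − (0.0592/2)(-3.973) = +5.878 V.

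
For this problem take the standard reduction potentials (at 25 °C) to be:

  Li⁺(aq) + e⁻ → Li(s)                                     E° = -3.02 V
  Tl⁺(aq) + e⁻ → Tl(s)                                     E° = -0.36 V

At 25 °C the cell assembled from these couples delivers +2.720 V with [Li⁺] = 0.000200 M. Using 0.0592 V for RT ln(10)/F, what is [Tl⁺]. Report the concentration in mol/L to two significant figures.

Tl⁺/Tl is the cathode, Li⁺/Li the anode: E°cell = +2.66 V, n = 1.
Overall reaction: Tl⁺(aq) + Li(s) → Tl(s) + Li⁺(aq); Q = [Li⁺]^1/[Tl⁺]^1.
From E = E° − (0.0592/n) log Q: log Q = (E° − E)·n/0.0592 = (+2.66 − (+2.720))·1/0.0592 = -1.0135.
So 1·log[Tl⁺] = 1·log(0.0002) − log Q = -3.6990 − (-1.0135) = -2.6855; [Tl⁺] = 10^(-2.6855) ≈ 0.0021 M.

0.0021 M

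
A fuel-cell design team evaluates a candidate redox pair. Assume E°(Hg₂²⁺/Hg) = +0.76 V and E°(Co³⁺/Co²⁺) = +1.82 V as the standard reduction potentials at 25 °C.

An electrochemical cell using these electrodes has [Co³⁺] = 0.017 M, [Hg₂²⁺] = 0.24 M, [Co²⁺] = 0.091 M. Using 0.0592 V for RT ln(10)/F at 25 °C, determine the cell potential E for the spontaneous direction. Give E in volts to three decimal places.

+1.035 V

Co³⁺/Co²⁺ is the cathode (higher E°), Hg₂²⁺/Hg the anode: E°cell = +1.82 − (+0.76) = +1.06 V, n = 2.
Overall: 2 Co³⁺(aq) + 2 Hg(l) → 2 Co²⁺(aq) + Hg₂²⁺(aq)
Q = [Co²⁺]^2·[Hg₂²⁺] / ([Co³⁺]^2); log Q = 0.837.
E = E° − (0.0592/n) log Q = +1.06 − (0.0592/2)(0.837) = +1.035 V.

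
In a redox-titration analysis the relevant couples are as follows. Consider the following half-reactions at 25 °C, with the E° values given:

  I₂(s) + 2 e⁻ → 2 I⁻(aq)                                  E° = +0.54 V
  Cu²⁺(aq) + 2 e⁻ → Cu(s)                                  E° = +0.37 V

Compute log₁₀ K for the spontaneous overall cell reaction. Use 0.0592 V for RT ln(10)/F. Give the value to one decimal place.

Cathode: I₂/I⁻; anode: Cu²⁺/Cu. E°cell = +0.17 V, n = 2.
log K = nE°cell / 0.0592 = (2)(+0.17) / 0.0592 = 5.7.

5.7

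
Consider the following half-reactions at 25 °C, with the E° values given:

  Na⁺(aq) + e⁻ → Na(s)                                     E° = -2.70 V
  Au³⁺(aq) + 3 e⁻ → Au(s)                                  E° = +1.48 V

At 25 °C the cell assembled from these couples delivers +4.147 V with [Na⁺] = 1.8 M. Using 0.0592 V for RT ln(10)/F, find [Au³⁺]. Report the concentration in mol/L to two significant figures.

0.12 M

Au³⁺/Au is the cathode, Na⁺/Na the anode: E°cell = +4.18 V, n = 3.
Overall reaction: Au³⁺(aq) + 3 Na(s) → Au(s) + 3 Na⁺(aq); Q = [Na⁺]^3/[Au³⁺]^1.
From E = E° − (0.0592/n) log Q: log Q = (E° − E)·n/0.0592 = (+4.18 − (+4.147))·3/0.0592 = 1.6723.
So 1·log[Au³⁺] = 3·log(1.8) − log Q = 0.7658 − (1.6723) = -0.9065; [Au³⁺] = 10^(-0.9065) ≈ 0.12 M.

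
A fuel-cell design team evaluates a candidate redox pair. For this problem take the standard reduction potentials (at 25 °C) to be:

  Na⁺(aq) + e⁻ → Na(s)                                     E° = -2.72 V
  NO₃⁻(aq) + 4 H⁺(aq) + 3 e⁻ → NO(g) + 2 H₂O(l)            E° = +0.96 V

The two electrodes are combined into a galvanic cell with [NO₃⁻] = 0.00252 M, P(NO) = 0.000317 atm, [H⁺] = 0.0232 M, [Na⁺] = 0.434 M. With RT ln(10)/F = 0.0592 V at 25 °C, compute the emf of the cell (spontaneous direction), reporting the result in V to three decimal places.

+3.590 V

NO₃⁻/NO is the cathode (higher E°), Na⁺/Na the anode: E°cell = +0.96 − (-2.72) = +3.68 V, n = 3.
Overall: NO₃⁻(aq) + 4 H⁺(aq) + 3 Na(s) → NO(g) + 2 H₂O(l) + 3 Na⁺(aq)
Q = P(NO)·[Na⁺]^3 / ([NO₃⁻]·[H⁺]^4); log Q = 4.550.
E = E° − (0.0592/n) log Q = +3.68 − (0.0592/3)(4.550) = +3.590 V.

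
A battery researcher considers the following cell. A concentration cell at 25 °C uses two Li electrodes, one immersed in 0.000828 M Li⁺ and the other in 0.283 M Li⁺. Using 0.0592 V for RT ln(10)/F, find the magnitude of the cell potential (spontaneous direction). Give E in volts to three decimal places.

For a concentration cell E°cell = 0. The 0.283 M side is the cathode (reduction is favoured where [Li⁺] is higher).
With n = 1, E = −(0.0592/1) log([Li⁺]ₐₙ/[Li⁺]꜀ₐₜ) = −(0.0592/1) log(0.000828/0.283) = −(0.0592/1)(-2.534) = +0.150 V.

+0.150 V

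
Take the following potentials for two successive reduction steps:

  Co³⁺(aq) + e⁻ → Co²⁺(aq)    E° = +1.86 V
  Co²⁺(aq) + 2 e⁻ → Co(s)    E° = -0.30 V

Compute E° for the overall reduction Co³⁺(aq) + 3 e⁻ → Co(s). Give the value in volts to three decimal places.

Standard free energies of sequential steps add: ΔG°₃ = ΔG°₁ + ΔG°₂, so n₃E°₃ = n₁E°₁ + n₂E°₂.
E°₃ = (1×+1.86 + 2×-0.30) / 3 = (+1.260) / 3 = +0.420 V.

+0.420 V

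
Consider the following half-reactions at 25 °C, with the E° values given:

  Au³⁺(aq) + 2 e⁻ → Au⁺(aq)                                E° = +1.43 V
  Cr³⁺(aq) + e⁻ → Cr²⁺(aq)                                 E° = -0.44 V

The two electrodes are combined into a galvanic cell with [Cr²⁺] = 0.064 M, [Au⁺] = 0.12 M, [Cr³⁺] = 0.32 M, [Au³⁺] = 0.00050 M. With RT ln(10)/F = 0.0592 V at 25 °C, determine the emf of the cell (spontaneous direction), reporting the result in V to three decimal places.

Au³⁺/Au⁺ is the cathode (higher E°), Cr³⁺/Cr²⁺ the anode: E°cell = +1.43 − (-0.44) = +1.87 V, n = 2.
Overall: Au³⁺(aq) + 2 Cr²⁺(aq) → Au⁺(aq) + 2 Cr³⁺(aq)
Q = [Au⁺]·[Cr³⁺]^2 / ([Au³⁺]·[Cr²⁺]^2); log Q = 3.778.
E = E° − (0.0592/n) log Q = +1.87 − (0.0592/2)(3.778) = +1.758 V.

+1.758 V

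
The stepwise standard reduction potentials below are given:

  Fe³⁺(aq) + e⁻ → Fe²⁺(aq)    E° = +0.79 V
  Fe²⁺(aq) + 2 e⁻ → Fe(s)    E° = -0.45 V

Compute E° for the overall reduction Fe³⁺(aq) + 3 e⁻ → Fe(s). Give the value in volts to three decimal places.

-0.037 V

Standard free energies of sequential steps add: ΔG°₃ = ΔG°₁ + ΔG°₂, so n₃E°₃ = n₁E°₁ + n₂E°₂.
E°₃ = (1×+0.79 + 2×-0.45) / 3 = (-0.110) / 3 = -0.037 V.
E° values themselves are not directly additive — weighting by electron count is essential.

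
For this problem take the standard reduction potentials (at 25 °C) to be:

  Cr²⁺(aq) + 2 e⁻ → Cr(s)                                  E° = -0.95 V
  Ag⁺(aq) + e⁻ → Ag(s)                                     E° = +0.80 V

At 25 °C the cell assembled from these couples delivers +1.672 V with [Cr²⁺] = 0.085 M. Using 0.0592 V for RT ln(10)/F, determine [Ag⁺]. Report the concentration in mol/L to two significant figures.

Ag⁺/Ag is the cathode, Cr²⁺/Cr the anode: E°cell = +1.75 V, n = 2.
Overall reaction: 2 Ag⁺(aq) + Cr(s) → 2 Ag(s) + Cr²⁺(aq); Q = [Cr²⁺]^1/[Ag⁺]^2.
From E = E° − (0.0592/n) log Q: log Q = (E° − E)·n/0.0592 = (+1.75 − (+1.672))·2/0.0592 = 2.6351.
So 2·log[Ag⁺] = 1·log(0.085) − log Q = -1.0706 − (2.6351) = -3.7057; log[Ag⁺] = -3.7057 / 2 = -1.8529; [Ag⁺] = 10^(-1.8529) ≈ 0.014 M.

0.014 M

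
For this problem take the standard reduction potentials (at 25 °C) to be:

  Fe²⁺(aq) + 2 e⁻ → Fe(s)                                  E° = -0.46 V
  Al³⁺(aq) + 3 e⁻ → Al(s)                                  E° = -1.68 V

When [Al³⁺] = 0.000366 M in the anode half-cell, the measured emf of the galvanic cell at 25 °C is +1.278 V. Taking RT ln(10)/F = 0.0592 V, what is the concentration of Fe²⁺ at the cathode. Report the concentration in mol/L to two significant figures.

Fe²⁺/Fe is the cathode, Al³⁺/Al the anode: E°cell = +1.22 V, n = 6.
Overall reaction: 3 Fe²⁺(aq) + 2 Al(s) → 3 Fe(s) + 2 Al³⁺(aq); Q = [Al³⁺]^2/[Fe²⁺]^3.
From E = E° − (0.0592/n) log Q: log Q = (E° − E)·n/0.0592 = (+1.22 − (+1.278))·6/0.0592 = -5.8784.
So 3·log[Fe²⁺] = 2·log(0.000366) − log Q = -6.8730 − (-5.8784) = -0.9946; log[Fe²⁺] = -0.9946 / 3 = -0.3315; [Fe²⁺] = 10^(-0.3315) ≈ 0.47 M.

0.47 M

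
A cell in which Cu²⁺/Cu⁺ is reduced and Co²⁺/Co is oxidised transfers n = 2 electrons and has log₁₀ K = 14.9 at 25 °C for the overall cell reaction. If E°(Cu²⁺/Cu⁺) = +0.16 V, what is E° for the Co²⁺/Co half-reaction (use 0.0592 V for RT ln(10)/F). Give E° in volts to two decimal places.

-0.28 V

E°cell = (0.0592/n)·log K = (0.0592/2)(14.9) = +0.441 V.
Since Cu²⁺/Cu⁺ is the cathode and Co²⁺/Co the anode, E°cell = E°(Cu²⁺/Cu⁺) − E°(Co²⁺/Co).
So E°(Co²⁺/Co) = E°(Cu²⁺/Cu⁺) − E°cell = (+0.16) − (+0.441) = -0.28 V.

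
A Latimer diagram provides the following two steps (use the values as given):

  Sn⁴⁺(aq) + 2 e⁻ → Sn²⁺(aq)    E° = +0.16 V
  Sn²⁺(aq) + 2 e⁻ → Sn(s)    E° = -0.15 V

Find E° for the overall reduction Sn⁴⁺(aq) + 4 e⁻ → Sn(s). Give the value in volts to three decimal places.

Standard free energies of sequential steps add: ΔG°₃ = ΔG°₁ + ΔG°₂, so n₃E°₃ = n₁E°₁ + n₂E°₂.
E°₃ = (2×+0.16 + 2×-0.15) / 4 = (+0.020) / 4 = +0.005 V.

+0.005 V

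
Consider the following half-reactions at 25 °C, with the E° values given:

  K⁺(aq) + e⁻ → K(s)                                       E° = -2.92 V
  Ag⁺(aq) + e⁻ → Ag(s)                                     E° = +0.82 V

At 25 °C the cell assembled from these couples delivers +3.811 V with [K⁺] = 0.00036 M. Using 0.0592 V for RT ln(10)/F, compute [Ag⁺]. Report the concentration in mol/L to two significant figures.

Ag⁺/Ag is the cathode, K⁺/K the anode: E°cell = +3.74 V, n = 1.
Overall reaction: Ag⁺(aq) + K(s) → Ag(s) + K⁺(aq); Q = [K⁺]^1/[Ag⁺]^1.
From E = E° − (0.0592/n) log Q: log Q = (E° − E)·n/0.0592 = (+3.74 − (+3.811))·1/0.0592 = -1.1993.
So 1·log[Ag⁺] = 1·log(0.00036) − log Q = -3.4437 − (-1.1993) = -2.2444; [Ag⁺] = 10^(-2.2444) ≈ 0.0057 M.

0.0057 M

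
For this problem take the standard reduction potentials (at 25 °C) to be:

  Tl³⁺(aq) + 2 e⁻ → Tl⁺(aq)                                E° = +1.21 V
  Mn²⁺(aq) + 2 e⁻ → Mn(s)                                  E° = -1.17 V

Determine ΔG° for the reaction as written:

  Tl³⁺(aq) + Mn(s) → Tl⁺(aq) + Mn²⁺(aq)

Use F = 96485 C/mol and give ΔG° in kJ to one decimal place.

As written, Tl³⁺/Tl⁺ is reduced (cathode) and Mn²⁺/Mn is oxidised (anode), so E°cell = (+1.21) − (-1.17) = +2.38 V.
Balancing electrons gives n = 2.
ΔG° = −nFE° = −(2)(96485)(+2.38) = -459,269 J = -459.3 kJ.

-459.3 kJ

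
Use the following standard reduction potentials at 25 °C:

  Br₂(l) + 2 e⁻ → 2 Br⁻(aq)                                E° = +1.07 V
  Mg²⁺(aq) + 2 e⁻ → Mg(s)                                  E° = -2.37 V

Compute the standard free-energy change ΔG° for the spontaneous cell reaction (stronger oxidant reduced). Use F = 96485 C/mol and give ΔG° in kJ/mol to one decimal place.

Br₂/Br⁻ (E° = +1.07 V) is the cathode; Mg²⁺/Mg (E° = -2.37 V) is the anode, so E°cell = +3.44 V.
Balancing electrons gives n = 2 (lcm of 2 and 2).
ΔG° = −nFE° = −(2)(96485)(+3.44) = -663,817 J = -663.8 kJ/mol.

-663.8 kJ/mol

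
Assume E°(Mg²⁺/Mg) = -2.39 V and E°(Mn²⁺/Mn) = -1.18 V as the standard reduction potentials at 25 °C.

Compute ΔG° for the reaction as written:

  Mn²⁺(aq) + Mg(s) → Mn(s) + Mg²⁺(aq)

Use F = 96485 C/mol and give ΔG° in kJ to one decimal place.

As written, Mn²⁺/Mn is reduced (cathode) and Mg²⁺/Mg is oxidised (anode), so E°cell = (-1.18) − (-2.39) = +1.21 V.
Balancing electrons gives n = 2.
ΔG° = −nFE° = −(2)(96485)(+1.21) = -233,494 J = -233.5 kJ.

-233.5 kJ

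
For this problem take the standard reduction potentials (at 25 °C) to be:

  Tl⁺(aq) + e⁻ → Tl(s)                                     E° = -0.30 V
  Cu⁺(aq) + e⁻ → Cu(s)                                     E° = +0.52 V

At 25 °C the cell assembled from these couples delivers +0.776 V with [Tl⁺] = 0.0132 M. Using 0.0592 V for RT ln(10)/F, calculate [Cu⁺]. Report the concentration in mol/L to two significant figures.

0.0024 M

Cu⁺/Cu is the cathode, Tl⁺/Tl the anode: E°cell = +0.82 V, n = 1.
Overall reaction: Cu⁺(aq) + Tl(s) → Cu(s) + Tl⁺(aq); Q = [Tl⁺]^1/[Cu⁺]^1.
From E = E° − (0.0592/n) log Q: log Q = (E° − E)·n/0.0592 = (+0.82 − (+0.776))·1/0.0592 = 0.7432.
So 1·log[Cu⁺] = 1·log(0.0132) − log Q = -1.8794 − (0.7432) = -2.6226; [Cu⁺] = 10^(-2.6226) ≈ 0.0024 M.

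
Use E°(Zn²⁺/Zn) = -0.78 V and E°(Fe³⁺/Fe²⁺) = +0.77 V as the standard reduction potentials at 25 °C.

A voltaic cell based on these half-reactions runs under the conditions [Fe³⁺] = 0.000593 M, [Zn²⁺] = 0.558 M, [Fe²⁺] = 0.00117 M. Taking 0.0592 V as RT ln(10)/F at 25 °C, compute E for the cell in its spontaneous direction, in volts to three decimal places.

Fe³⁺/Fe²⁺ is the cathode (higher E°), Zn²⁺/Zn the anode: E°cell = +0.77 − (-0.78) = +1.55 V, n = 2.
Overall: 2 Fe³⁺(aq) + Zn(s) → 2 Fe²⁺(aq) + Zn²⁺(aq)
Q = [Fe²⁺]^2·[Zn²⁺] / ([Fe³⁺]^2); log Q = 0.337.
E = E° − (0.0592/n) log Q = +1.55 − (0.0592/2)(0.337) = +1.540 V.

+1.540 V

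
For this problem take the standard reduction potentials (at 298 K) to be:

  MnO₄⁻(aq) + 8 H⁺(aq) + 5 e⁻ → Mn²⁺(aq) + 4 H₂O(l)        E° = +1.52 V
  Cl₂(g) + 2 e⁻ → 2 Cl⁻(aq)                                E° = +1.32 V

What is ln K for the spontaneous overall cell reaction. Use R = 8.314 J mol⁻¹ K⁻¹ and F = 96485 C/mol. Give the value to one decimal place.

77.9

Cathode: MnO₄⁻/Mn²⁺; anode: Cl₂/Cl⁻. E°cell = (+1.52) − (+1.32) = +0.20 V, with n = 10.
ΔG° = −nFE° = −RT ln K, so ln K = nFE°/(RT) = (10)(96485)(+0.20) / ((8.314)(298)) = 77.887.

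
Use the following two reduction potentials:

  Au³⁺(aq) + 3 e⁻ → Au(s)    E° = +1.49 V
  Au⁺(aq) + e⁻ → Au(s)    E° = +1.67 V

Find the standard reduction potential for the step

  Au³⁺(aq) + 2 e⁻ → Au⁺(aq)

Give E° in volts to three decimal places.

Sequential free energies add, so n₃E°₃ = n₁E°₁ + n₂E°₂.
With n₃ = 3, and the known step contributing 1×(+1.67) V, the unknown satisfies 2·E° = 3×(+1.49) − 1×(+1.67) = +2.800.
E° = +2.800 / 2 = +1.400 V.

+1.400 V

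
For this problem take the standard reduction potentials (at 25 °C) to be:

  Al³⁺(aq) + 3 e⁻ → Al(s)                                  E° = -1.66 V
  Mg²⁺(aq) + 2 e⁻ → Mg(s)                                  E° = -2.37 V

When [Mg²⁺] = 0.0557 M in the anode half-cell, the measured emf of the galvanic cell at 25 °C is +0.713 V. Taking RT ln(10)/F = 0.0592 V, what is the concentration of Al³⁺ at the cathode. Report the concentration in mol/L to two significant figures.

0.019 M

Al³⁺/Al is the cathode, Mg²⁺/Mg the anode: E°cell = +0.71 V, n = 6.
Overall reaction: 2 Al³⁺(aq) + 3 Mg(s) → 2 Al(s) + 3 Mg²⁺(aq); Q = [Mg²⁺]^3/[Al³⁺]^2.
From E = E° − (0.0592/n) log Q: log Q = (E° − E)·n/0.0592 = (+0.71 − (+0.713))·6/0.0592 = -0.3041.
So 2·log[Al³⁺] = 3·log(0.0557) − log Q = -3.7624 − (-0.3041) = -3.4583; log[Al³⁺] = -3.4583 / 2 = -1.7291; [Al³⁺] = 10^(-1.7291) ≈ 0.019 M.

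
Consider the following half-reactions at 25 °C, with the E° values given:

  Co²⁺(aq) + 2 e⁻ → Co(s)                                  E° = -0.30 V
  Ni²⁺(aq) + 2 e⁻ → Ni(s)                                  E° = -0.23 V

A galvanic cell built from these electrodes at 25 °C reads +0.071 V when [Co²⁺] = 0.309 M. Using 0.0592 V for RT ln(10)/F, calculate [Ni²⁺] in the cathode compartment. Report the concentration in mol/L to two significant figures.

0.33 M

Ni²⁺/Ni is the cathode, Co²⁺/Co the anode: E°cell = +0.07 V, n = 2.
Overall reaction: Ni²⁺(aq) + Co(s) → Ni(s) + Co²⁺(aq); Q = [Co²⁺]^1/[Ni²⁺]^1.
From E = E° − (0.0592/n) log Q: log Q = (E° − E)·n/0.0592 = (+0.07 − (+0.071))·2/0.0592 = -0.0338.
So 1·log[Ni²⁺] = 1·log(0.309) − log Q = -0.5100 − (-0.0338) = -0.4762; [Ni²⁺] = 10^(-0.4762) ≈ 0.33 M.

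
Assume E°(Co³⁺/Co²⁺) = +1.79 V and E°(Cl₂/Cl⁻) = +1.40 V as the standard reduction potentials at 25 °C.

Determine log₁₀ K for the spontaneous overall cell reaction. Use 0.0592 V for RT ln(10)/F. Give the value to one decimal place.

13.2

Cathode: Co³⁺/Co²⁺; anode: Cl₂/Cl⁻. E°cell = +0.39 V, n = 2.
log K = nE°cell / 0.0592 = (2)(+0.39) / 0.0592 = 13.2.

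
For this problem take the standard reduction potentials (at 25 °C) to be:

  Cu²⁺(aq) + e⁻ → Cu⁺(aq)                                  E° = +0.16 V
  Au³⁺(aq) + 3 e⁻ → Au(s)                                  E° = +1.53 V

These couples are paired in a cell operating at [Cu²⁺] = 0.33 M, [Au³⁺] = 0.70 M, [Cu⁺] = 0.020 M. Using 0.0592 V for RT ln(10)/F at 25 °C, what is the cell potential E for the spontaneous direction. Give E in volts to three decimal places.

+1.295 V

Au³⁺/Au is the cathode (higher E°), Cu²⁺/Cu⁺ the anode: E°cell = +1.53 − (+0.16) = +1.37 V, n = 3.
Overall: Au³⁺(aq) + 3 Cu⁺(aq) → Au(s) + 3 Cu²⁺(aq)
Q = [Cu²⁺]^3 / ([Au³⁺]·[Cu⁺]^3); log Q = 3.807.
E = E° − (0.0592/n) log Q = +1.37 − (0.0592/3)(3.807) = +1.295 V.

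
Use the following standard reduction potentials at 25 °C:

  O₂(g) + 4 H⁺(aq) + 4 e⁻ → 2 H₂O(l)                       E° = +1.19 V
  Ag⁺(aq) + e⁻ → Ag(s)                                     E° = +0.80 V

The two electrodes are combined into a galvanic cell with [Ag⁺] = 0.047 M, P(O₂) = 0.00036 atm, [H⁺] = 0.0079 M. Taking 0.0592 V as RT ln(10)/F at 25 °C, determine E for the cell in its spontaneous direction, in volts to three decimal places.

+0.293 V

O₂/H₂O is the cathode (higher E°), Ag⁺/Ag the anode: E°cell = +1.19 − (+0.80) = +0.39 V, n = 4.
Overall: O₂(g) + 4 H⁺(aq) + 4 Ag(s) → 2 H₂O(l) + 4 Ag⁺(aq)
Q = [Ag⁺]^4 / (P(O₂)·[H⁺]^4); log Q = 6.542.
E = E° − (0.0592/n) log Q = +0.39 − (0.0592/4)(6.542) = +0.293 V.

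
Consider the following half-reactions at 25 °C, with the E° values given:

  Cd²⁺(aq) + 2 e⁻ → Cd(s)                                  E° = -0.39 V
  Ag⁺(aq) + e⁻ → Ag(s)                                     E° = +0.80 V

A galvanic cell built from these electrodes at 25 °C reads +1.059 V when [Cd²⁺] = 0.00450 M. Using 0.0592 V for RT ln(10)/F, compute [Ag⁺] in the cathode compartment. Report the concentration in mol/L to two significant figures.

Ag⁺/Ag is the cathode, Cd²⁺/Cd the anode: E°cell = +1.19 V, n = 2.
Overall reaction: 2 Ag⁺(aq) + Cd(s) → 2 Ag(s) + Cd²⁺(aq); Q = [Cd²⁺]^1/[Ag⁺]^2.
From E = E° − (0.0592/n) log Q: log Q = (E° − E)·n/0.0592 = (+1.19 − (+1.059))·2/0.0592 = 4.4257.
So 2·log[Ag⁺] = 1·log(0.0045) − log Q = -2.3468 − (4.4257) = -6.7725; log[Ag⁺] = -6.7725 / 2 = -3.3862; [Ag⁺] = 10^(-3.3862) ≈ 0.00041 M.

0.00041 M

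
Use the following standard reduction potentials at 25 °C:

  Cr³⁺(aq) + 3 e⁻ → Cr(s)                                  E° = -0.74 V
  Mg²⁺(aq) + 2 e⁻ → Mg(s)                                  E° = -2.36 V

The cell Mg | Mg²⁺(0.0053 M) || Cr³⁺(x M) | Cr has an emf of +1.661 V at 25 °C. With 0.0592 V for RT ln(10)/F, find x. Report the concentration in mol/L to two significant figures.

Cr³⁺/Cr is the cathode, Mg²⁺/Mg the anode: E°cell = +1.62 V, n = 6.
Overall reaction: 2 Cr³⁺(aq) + 3 Mg(s) → 2 Cr(s) + 3 Mg²⁺(aq); Q = [Mg²⁺]^3/[Cr³⁺]^2.
From E = E° − (0.0592/n) log Q: log Q = (E° − E)·n/0.0592 = (+1.62 − (+1.661))·6/0.0592 = -4.1554.
So 2·log[Cr³⁺] = 3·log(0.0053) − log Q = -6.8272 − (-4.1554) = -2.6718; log[Cr³⁺] = -2.6718 / 2 = -1.3359; [Cr³⁺] = 10^(-1.3359) ≈ 0.046 M.

0.046 M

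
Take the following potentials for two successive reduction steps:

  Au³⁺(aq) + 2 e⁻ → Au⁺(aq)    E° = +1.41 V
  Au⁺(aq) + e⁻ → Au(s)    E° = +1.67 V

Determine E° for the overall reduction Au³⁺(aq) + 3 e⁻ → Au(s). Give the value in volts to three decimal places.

Since ΔG° = −nFE° is additive over sequential reductions, n₃E°₃ = n₁E°₁ + n₂E°₂.
E°₃ = (2×+1.41 + 1×+1.67) / 3 = (+4.490) / 3 = +1.497 V.

+1.497 V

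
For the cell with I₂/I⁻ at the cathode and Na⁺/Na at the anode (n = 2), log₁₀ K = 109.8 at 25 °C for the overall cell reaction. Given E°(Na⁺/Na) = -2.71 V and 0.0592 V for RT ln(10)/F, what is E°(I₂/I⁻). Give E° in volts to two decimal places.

+0.54 V

E°cell = (0.0592/n)·log K = (0.0592/2)(109.8) = +3.250 V.
Since I₂/I⁻ is the cathode and Na⁺/Na the anode, E°cell = E°(I₂/I⁻) − E°(Na⁺/Na).
So E°(I₂/I⁻) = E°cell + E°(Na⁺/Na) = +3.250 + (-2.71) = +0.54 V.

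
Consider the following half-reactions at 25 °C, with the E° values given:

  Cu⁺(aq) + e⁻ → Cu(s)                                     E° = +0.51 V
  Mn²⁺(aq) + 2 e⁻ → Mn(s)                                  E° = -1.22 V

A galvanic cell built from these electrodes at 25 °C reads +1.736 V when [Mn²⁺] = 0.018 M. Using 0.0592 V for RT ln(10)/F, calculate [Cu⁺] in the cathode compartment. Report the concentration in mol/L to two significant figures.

0.17 M

Cu⁺/Cu is the cathode, Mn²⁺/Mn the anode: E°cell = +1.73 V, n = 2.
Overall reaction: 2 Cu⁺(aq) + Mn(s) → 2 Cu(s) + Mn²⁺(aq); Q = [Mn²⁺]^1/[Cu⁺]^2.
From E = E° − (0.0592/n) log Q: log Q = (E° − E)·n/0.0592 = (+1.73 − (+1.736))·2/0.0592 = -0.2027.
So 2·log[Cu⁺] = 1·log(0.018) − log Q = -1.7447 − (-0.2027) = -1.5420; log[Cu⁺] = -1.5420 / 2 = -0.7710; [Cu⁺] = 10^(-0.7710) ≈ 0.17 M.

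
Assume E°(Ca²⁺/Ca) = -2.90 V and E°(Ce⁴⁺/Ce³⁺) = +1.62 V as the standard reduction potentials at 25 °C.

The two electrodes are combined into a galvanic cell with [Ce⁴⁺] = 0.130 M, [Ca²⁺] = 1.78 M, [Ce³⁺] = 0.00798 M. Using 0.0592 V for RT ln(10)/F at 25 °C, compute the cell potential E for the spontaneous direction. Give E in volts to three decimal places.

Ce⁴⁺/Ce³⁺ is the cathode (higher E°), Ca²⁺/Ca the anode: E°cell = +1.62 − (-2.90) = +4.52 V, n = 2.
Overall: 2 Ce⁴⁺(aq) + Ca(s) → 2 Ce³⁺(aq) + Ca²⁺(aq)
Q = [Ce³⁺]^2·[Ca²⁺] / ([Ce⁴⁺]^2); log Q = -2.173.
E = E° − (0.0592/n) log Q = +4.52 − (0.0592/2)(-2.173) = +4.584 V.

+4.584 V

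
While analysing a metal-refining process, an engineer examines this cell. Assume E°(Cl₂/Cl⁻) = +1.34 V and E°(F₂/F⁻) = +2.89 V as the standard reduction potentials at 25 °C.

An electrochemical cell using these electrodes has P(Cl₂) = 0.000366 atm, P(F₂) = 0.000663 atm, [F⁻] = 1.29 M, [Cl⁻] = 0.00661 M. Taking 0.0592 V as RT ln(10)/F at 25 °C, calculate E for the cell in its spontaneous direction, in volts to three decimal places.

+1.422 V

F₂/F⁻ is the cathode (higher E°), Cl₂/Cl⁻ the anode: E°cell = +2.89 − (+1.34) = +1.55 V, n = 2.
Overall: F₂(g) + 2 Cl⁻(aq) → 2 F⁻(aq) + Cl₂(g)
Q = [F⁻]^2·P(Cl₂) / (P(F₂)·[Cl⁻]^2); log Q = 4.323.
E = E° − (0.0592/n) log Q = +1.55 − (0.0592/2)(4.323) = +1.422 V.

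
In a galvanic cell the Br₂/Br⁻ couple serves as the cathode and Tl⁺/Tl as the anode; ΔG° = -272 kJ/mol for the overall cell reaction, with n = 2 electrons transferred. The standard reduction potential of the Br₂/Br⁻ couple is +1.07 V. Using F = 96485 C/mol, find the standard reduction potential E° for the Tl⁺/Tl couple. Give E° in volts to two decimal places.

-0.34 V

E°cell = −ΔG°/(nF) = −(-272×10³)/((2)(96485)) = +1.410 V.
Since Br₂/Br⁻ is the cathode and Tl⁺/Tl the anode, E°cell = E°(Br₂/Br⁻) − E°(Tl⁺/Tl).
So E°(Tl⁺/Tl) = E°(Br₂/Br⁻) − E°cell = (+1.07) − (+1.410) = -0.34 V.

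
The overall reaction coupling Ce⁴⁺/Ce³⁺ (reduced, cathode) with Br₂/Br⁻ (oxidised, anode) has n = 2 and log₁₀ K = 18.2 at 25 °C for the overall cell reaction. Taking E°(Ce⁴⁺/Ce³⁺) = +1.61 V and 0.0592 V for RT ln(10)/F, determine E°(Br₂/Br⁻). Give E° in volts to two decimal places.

E°cell = (0.0592/n)·log K = (0.0592/2)(18.2) = +0.539 V.
Since Ce⁴⁺/Ce³⁺ is the cathode and Br₂/Br⁻ the anode, E°cell = E°(Ce⁴⁺/Ce³⁺) − E°(Br₂/Br⁻).
So E°(Br₂/Br⁻) = E°(Ce⁴⁺/Ce³⁺) − E°cell = (+1.61) − (+0.539) = +1.07 V.

+1.07 V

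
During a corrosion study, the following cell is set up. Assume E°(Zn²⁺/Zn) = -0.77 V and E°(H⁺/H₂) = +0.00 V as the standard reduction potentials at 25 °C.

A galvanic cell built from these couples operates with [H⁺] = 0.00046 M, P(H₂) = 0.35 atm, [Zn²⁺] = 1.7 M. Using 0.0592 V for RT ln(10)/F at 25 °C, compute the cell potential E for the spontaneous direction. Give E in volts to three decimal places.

+0.579 V

H⁺/H₂ is the cathode (higher E°), Zn²⁺/Zn the anode: E°cell = +0.00 − (-0.77) = +0.77 V, n = 2.
Overall: 2 H⁺(aq) + Zn(s) → H₂(g) + Zn²⁺(aq)
Q = P(H₂)·[Zn²⁺] / ([H⁺]^2); log Q = 6.449.
E = E° − (0.0592/n) log Q = +0.77 − (0.0592/2)(6.449) = +0.579 V.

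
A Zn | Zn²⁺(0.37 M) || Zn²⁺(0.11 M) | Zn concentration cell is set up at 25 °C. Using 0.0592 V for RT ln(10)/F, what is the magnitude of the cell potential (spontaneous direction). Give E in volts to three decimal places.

For a concentration cell E°cell = 0. The 0.37 M side is the cathode (reduction is favoured where [Zn²⁺] is higher).
With n = 2, E = −(0.0592/2) log([Zn²⁺]ₐₙ/[Zn²⁺]꜀ₐₜ) = −(0.0592/2) log(0.11/0.37) = −(0.0592/2)(-0.527) = +0.016 V.

+0.016 V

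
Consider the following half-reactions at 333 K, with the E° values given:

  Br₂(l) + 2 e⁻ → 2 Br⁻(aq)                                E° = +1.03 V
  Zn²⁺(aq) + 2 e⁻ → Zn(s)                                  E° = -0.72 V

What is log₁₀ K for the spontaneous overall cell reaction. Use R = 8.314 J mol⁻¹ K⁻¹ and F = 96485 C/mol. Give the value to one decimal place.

53.0

Cathode: Br₂/Br⁻; anode: Zn²⁺/Zn. E°cell = (+1.03) − (-0.72) = +1.75 V, with n = 2.
ΔG° = −nFE° = −RT ln K, so ln K = nFE°/(RT) = (2)(96485)(+1.75) / ((8.314)(333)) = 121.976.
log₁₀ K = 121.976 / ln 10 = 53.0.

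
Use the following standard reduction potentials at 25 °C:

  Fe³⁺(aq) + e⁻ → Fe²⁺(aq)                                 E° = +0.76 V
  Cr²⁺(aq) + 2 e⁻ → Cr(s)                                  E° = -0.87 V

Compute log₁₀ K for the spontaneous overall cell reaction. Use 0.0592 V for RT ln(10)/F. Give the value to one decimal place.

55.1

Cathode: Fe³⁺/Fe²⁺; anode: Cr²⁺/Cr. E°cell = +1.63 V, n = 2.
log K = nE°cell / 0.0592 = (2)(+1.63) / 0.0592 = 55.1.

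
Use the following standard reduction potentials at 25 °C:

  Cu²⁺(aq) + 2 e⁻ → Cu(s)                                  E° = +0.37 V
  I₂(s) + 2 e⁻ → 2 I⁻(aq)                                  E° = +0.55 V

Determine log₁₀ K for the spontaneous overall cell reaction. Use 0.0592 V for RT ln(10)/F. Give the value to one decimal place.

Cathode: I₂/I⁻; anode: Cu²⁺/Cu. E°cell = +0.18 V, n = 2.
log K = nE°cell / 0.0592 = (2)(+0.18) / 0.0592 = 6.1.

6.1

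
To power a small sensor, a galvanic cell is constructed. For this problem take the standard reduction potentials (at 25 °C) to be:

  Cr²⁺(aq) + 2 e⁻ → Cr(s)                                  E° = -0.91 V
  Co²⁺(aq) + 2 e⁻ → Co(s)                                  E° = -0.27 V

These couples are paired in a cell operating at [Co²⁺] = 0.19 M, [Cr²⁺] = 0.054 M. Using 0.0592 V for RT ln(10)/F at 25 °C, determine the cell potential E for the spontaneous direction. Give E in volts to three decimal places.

+0.656 V

Co²⁺/Co is the cathode (higher E°), Cr²⁺/Cr the anode: E°cell = -0.27 − (-0.91) = +0.64 V, n = 2.
Overall: Co²⁺(aq) + Cr(s) → Co(s) + Cr²⁺(aq)
Q = [Cr²⁺] / ([Co²⁺]); log Q = -0.546.
E = E° − (0.0592/n) log Q = +0.64 − (0.0592/2)(-0.546) = +0.656 V.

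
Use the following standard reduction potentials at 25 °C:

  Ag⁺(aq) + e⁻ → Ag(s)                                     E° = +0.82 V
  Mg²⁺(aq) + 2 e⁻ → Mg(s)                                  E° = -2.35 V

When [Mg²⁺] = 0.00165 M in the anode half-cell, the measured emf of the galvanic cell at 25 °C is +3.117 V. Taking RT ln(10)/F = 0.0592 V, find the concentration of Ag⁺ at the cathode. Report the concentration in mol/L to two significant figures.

Ag⁺/Ag is the cathode, Mg²⁺/Mg the anode: E°cell = +3.17 V, n = 2.
Overall reaction: 2 Ag⁺(aq) + Mg(s) → 2 Ag(s) + Mg²⁺(aq); Q = [Mg²⁺]^1/[Ag⁺]^2.
From E = E° − (0.0592/n) log Q: log Q = (E° − E)·n/0.0592 = (+3.17 − (+3.117))·2/0.0592 = 1.7905.
So 2·log[Ag⁺] = 1·log(0.00165) − log Q = -2.7825 − (1.7905) = -4.5730; log[Ag⁺] = -4.5730 / 2 = -2.2865; [Ag⁺] = 10^(-2.2865) ≈ 0.0052 M.

0.0052 M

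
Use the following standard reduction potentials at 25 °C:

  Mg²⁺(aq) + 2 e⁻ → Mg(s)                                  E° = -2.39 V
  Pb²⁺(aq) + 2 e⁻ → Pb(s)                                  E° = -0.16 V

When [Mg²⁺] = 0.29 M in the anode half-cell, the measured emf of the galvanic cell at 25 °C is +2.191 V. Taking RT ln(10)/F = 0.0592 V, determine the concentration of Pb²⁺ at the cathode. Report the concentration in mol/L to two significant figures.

0.014 M

Pb²⁺/Pb is the cathode, Mg²⁺/Mg the anode: E°cell = +2.23 V, n = 2.
Overall reaction: Pb²⁺(aq) + Mg(s) → Pb(s) + Mg²⁺(aq); Q = [Mg²⁺]^1/[Pb²⁺]^1.
From E = E° − (0.0592/n) log Q: log Q = (E° − E)·n/0.0592 = (+2.23 − (+2.191))·2/0.0592 = 1.3176.
So 1·log[Pb²⁺] = 1·log(0.29) − log Q = -0.5376 − (1.3176) = -1.8552; [Pb²⁺] = 10^(-1.8552) ≈ 0.014 M.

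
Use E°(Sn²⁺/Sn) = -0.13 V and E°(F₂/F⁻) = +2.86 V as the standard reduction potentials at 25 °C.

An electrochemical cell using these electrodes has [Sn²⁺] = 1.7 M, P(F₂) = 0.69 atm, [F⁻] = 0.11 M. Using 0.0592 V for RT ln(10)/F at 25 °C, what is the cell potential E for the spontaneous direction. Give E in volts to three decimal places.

F₂/F⁻ is the cathode (higher E°), Sn²⁺/Sn the anode: E°cell = +2.86 − (-0.13) = +2.99 V, n = 2.
Overall: F₂(g) + Sn(s) → 2 F⁻(aq) + Sn²⁺(aq)
Q = [F⁻]^2·[Sn²⁺] / (P(F₂)); log Q = -1.526.
E = E° − (0.0592/n) log Q = +2.99 − (0.0592/2)(-1.526) = +3.035 V.

+3.035 V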